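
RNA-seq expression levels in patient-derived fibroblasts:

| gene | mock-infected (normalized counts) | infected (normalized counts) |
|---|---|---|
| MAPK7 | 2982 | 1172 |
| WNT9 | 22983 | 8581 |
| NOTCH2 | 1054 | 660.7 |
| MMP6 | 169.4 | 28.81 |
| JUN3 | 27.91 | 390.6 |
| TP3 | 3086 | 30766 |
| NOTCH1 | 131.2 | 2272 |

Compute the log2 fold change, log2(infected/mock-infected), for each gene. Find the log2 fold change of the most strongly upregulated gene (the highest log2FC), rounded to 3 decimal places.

log2(1172/2982) = -1.347  (MAPK7)
log2(8581/22983) = -1.421  (WNT9)
log2(660.7/1054) = -0.674  (NOTCH2)
log2(28.81/169.4) = -2.556  (MMP6)
log2(390.6/27.91) = 3.807  (JUN3)
log2(30766/3086) = 3.318  (TP3)
log2(2272/131.2) = 4.114  (NOTCH1)
NOTCH1 is most strongly upregulated.

4.114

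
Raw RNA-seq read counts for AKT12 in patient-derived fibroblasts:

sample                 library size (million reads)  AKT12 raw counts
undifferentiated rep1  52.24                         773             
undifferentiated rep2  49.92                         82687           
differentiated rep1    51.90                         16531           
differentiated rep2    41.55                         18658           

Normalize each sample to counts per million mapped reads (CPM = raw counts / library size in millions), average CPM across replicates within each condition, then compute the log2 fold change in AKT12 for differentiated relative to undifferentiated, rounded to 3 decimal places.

-1.123

CPM(undifferentiated rep1) = 773 / 52.24 = 14.7971
CPM(undifferentiated rep2) = 82687 / 49.92 = 1656.3902
CPM(differentiated rep1) = 16531 / 51.90 = 318.5164
CPM(differentiated rep2) = 18658 / 41.55 = 449.0493
mean CPM(undifferentiated) = 835.5937; mean CPM(differentiated) = 383.7829
Fold change = 383.7829 / 835.5937 = 0.45929
log2(0.45929) = -1.1225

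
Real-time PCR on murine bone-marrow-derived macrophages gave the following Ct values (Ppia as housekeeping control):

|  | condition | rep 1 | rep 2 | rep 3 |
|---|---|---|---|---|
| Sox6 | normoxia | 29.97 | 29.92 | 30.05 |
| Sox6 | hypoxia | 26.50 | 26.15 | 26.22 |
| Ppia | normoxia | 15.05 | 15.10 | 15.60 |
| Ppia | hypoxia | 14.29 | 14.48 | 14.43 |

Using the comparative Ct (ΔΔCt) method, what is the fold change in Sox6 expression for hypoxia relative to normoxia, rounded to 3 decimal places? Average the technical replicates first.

Mean Ct: Sox6 normoxia 29.980; Sox6 hypoxia 26.290; Ppia normoxia 15.250; Ppia hypoxia 14.400
ΔCt(normoxia) = 29.980 − 15.250 = 14.730
ΔCt(hypoxia) = 26.290 − 14.400 = 11.890
ΔΔCt = 11.890 − 14.730 = -2.840
Fold change = 2^(−(-2.840)) = 2^2.840 = 7.1602

7.160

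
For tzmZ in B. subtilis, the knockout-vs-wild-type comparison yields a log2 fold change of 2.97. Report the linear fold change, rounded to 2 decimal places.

7.84

Fold change = 2^(2.97) = 7.835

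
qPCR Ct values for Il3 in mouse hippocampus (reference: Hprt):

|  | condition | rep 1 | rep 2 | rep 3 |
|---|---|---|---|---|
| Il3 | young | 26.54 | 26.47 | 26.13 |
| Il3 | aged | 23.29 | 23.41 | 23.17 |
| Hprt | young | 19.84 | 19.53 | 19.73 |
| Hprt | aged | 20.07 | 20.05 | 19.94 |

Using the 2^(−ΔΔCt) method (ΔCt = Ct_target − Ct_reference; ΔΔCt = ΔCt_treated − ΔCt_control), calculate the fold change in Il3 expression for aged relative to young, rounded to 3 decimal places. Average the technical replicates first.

10.629

Mean Ct: Il3 young 26.380; Il3 aged 23.290; Hprt young 19.700; Hprt aged 20.020
ΔCt(young) = 26.380 − 19.700 = 6.680
ΔCt(aged) = 23.290 − 20.020 = 3.270
ΔΔCt = 3.270 − 6.680 = -3.410
Fold change = 2^(−(-3.410)) = 2^3.410 = 10.6295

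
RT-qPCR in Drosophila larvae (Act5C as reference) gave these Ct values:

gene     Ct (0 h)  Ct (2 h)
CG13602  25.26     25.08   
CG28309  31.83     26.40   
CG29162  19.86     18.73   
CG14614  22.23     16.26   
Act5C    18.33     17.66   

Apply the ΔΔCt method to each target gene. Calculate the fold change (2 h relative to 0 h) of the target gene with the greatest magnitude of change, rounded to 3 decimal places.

39.397

CG13602: ΔΔCt = (25.08−17.66) − (25.26−18.33) = 7.42 − 6.93 = 0.49; fold change = 2^-0.49 = 0.712
CG28309: ΔΔCt = (26.40−17.66) − (31.83−18.33) = 8.74 − 13.50 = -4.76; fold change = 2^4.76 = 27.096
CG29162: ΔΔCt = (18.73−17.66) − (19.86−18.33) = 1.07 − 1.53 = -0.46; fold change = 2^0.46 = 1.376
CG14614: ΔΔCt = (16.26−17.66) − (22.23−18.33) = -1.40 − 3.90 = -5.30; fold change = 2^5.30 = 39.397
CG14614 has the largest |ΔΔCt| = 5.30.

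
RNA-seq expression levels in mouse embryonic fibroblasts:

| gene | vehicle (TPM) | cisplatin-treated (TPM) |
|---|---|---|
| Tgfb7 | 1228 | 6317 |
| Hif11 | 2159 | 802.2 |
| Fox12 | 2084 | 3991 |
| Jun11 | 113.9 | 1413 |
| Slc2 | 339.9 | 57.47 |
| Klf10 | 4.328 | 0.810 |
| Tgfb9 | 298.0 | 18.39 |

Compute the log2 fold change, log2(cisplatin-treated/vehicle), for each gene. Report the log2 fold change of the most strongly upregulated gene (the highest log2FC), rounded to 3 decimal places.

3.633

log2(6317/1228) = 2.363  (Tgfb7)
log2(802.2/2159) = -1.428  (Hif11)
log2(3991/2084) = 0.937  (Fox12)
log2(1413/113.9) = 3.633  (Jun11)
log2(57.47/339.9) = -2.564  (Slc2)
log2(0.810/4.328) = -2.418  (Klf10)
log2(18.39/298.0) = -4.018  (Tgfb9)
Jun11 is most strongly upregulated.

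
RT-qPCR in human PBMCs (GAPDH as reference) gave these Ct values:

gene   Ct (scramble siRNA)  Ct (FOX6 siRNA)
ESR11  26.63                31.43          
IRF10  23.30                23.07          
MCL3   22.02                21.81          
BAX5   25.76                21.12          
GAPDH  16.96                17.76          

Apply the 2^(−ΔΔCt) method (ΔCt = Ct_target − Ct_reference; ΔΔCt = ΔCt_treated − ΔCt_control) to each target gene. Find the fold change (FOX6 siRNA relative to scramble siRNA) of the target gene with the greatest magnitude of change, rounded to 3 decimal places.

ESR11: ΔΔCt = (31.43−17.76) − (26.63−16.96) = 13.67 − 9.67 = 4.00; fold change = 2^-4.00 = 0.062
IRF10: ΔΔCt = (23.07−17.76) − (23.30−16.96) = 5.31 − 6.34 = -1.03; fold change = 2^1.03 = 2.042
MCL3: ΔΔCt = (21.81−17.76) − (22.02−16.96) = 4.05 − 5.06 = -1.01; fold change = 2^1.01 = 2.014
BAX5: ΔΔCt = (21.12−17.76) − (25.76−16.96) = 3.36 − 8.80 = -5.44; fold change = 2^5.44 = 43.411
BAX5 has the largest |ΔΔCt| = 5.44.

43.411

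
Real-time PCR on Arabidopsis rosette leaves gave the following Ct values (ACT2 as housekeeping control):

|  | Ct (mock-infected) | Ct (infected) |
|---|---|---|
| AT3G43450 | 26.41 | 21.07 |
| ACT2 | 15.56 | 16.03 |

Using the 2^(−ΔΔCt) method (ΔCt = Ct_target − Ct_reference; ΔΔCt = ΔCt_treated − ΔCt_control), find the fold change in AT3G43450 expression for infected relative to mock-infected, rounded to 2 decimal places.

ΔCt(mock-infected) = 26.410 − 15.560 = 10.850
ΔCt(infected) = 21.070 − 16.030 = 5.040
ΔΔCt = 5.040 − 10.850 = -5.810
Fold change = 2^(−(-5.810)) = 2^5.810 = 56.103

56.10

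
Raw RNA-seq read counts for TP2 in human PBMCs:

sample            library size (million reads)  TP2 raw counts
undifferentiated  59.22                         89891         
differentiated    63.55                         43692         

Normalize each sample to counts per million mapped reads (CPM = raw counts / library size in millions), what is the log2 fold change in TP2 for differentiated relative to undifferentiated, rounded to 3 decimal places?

CPM(undifferentiated) = 89891 / 59.22 = 1517.9162
CPM(differentiated) = 43692 / 63.55 = 687.5216
Fold change = 687.5216 / 1517.9162 = 0.45294
log2(0.45294) = -1.1426

-1.143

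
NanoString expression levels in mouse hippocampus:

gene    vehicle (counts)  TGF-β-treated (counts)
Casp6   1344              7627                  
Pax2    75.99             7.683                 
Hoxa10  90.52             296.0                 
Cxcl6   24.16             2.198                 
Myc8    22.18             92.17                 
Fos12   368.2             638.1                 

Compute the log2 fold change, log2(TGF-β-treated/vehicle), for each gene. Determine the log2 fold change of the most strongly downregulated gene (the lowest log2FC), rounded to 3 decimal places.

log2(7627/1344) = 2.505  (Casp6)
log2(7.683/75.99) = -3.306  (Pax2)
log2(296.0/90.52) = 1.709  (Hoxa10)
log2(2.198/24.16) = -3.458  (Cxcl6)
log2(92.17/22.18) = 2.055  (Myc8)
log2(638.1/368.2) = 0.793  (Fos12)
Cxcl6 is most strongly downregulated.

-3.458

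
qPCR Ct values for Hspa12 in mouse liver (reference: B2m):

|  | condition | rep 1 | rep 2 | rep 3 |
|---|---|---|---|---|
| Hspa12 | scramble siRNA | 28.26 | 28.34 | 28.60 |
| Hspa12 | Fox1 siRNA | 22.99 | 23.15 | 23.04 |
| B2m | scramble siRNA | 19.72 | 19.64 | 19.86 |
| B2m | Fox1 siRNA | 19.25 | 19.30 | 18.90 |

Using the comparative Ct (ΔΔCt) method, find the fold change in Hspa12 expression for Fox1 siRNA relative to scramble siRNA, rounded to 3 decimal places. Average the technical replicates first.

Mean Ct: Hspa12 scramble siRNA 28.400; Hspa12 Fox1 siRNA 23.060; B2m scramble siRNA 19.740; B2m Fox1 siRNA 19.150
ΔCt(scramble siRNA) = 28.400 − 19.740 = 8.660
ΔCt(Fox1 siRNA) = 23.060 − 19.150 = 3.910
ΔΔCt = 3.910 − 8.660 = -4.750
Fold change = 2^(−(-4.750)) = 2^4.750 = 26.9087

26.909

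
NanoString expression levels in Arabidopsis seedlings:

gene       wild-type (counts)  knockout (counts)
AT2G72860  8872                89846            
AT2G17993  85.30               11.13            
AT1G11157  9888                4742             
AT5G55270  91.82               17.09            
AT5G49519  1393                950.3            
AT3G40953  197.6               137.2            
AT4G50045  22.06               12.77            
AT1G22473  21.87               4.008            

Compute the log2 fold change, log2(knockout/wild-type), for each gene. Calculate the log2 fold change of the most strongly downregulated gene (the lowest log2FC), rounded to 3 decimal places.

-2.938

log2(89846/8872) = 3.340  (AT2G72860)
log2(11.13/85.30) = -2.938  (AT2G17993)
log2(4742/9888) = -1.060  (AT1G11157)
log2(17.09/91.82) = -2.426  (AT5G55270)
log2(950.3/1393) = -0.552  (AT5G49519)
log2(137.2/197.6) = -0.526  (AT3G40953)
log2(12.77/22.06) = -0.789  (AT4G50045)
log2(4.008/21.87) = -2.448  (AT1G22473)
AT2G17993 is most strongly downregulated.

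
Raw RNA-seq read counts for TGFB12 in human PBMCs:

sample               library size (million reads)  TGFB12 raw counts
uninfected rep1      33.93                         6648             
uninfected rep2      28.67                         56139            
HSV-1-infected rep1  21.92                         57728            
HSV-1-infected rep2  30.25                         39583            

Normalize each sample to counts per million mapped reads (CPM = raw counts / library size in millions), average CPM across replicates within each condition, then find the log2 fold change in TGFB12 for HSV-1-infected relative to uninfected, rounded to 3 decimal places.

0.872

CPM(uninfected rep1) = 6648 / 33.93 = 195.9328
CPM(uninfected rep2) = 56139 / 28.67 = 1958.1095
CPM(HSV-1-infected rep1) = 57728 / 21.92 = 2633.5766
CPM(HSV-1-infected rep2) = 39583 / 30.25 = 1308.5289
mean CPM(uninfected) = 1077.0212; mean CPM(HSV-1-infected) = 1971.0528
Fold change = 1971.0528 / 1077.0212 = 1.83010
log2(1.83010) = 0.8719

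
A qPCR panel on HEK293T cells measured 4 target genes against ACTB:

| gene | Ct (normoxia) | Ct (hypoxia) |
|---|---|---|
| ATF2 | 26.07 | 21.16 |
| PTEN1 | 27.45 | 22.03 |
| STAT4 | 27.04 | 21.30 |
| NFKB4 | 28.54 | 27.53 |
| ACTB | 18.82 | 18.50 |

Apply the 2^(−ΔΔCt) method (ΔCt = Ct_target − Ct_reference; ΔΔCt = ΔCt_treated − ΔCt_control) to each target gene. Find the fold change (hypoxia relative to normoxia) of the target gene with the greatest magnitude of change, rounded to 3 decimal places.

ATF2: ΔΔCt = (21.16−18.50) − (26.07−18.82) = 2.66 − 7.25 = -4.59; fold change = 2^4.59 = 24.084
PTEN1: ΔΔCt = (22.03−18.50) − (27.45−18.82) = 3.53 − 8.63 = -5.10; fold change = 2^5.10 = 34.297
STAT4: ΔΔCt = (21.30−18.50) − (27.04−18.82) = 2.80 − 8.22 = -5.42; fold change = 2^5.42 = 42.814
NFKB4: ΔΔCt = (27.53−18.50) − (28.54−18.82) = 9.03 − 9.72 = -0.69; fold change = 2^0.69 = 1.613
STAT4 has the largest |ΔΔCt| = 5.42.

42.814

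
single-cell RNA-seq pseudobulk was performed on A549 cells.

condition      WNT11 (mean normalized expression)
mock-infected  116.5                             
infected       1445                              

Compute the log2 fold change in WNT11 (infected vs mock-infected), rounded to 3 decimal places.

Fold change = 1445 / 116.5 = 12.4034
log2(12.4034) = 3.6327

3.633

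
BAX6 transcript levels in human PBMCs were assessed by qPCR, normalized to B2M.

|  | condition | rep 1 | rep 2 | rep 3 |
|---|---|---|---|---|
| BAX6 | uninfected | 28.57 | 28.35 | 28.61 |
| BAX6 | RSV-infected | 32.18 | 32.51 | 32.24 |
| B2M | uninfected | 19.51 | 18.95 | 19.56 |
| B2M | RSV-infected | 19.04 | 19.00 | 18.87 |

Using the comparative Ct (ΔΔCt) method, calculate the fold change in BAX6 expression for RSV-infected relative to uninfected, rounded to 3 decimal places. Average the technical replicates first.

Mean Ct: BAX6 uninfected 28.510; BAX6 RSV-infected 32.310; B2M uninfected 19.340; B2M RSV-infected 18.970
ΔCt(uninfected) = 28.510 − 19.340 = 9.170
ΔCt(RSV-infected) = 32.310 − 18.970 = 13.340
ΔΔCt = 13.340 − 9.170 = 4.170
Fold change = 2^(−4.170) = 0.0556

0.056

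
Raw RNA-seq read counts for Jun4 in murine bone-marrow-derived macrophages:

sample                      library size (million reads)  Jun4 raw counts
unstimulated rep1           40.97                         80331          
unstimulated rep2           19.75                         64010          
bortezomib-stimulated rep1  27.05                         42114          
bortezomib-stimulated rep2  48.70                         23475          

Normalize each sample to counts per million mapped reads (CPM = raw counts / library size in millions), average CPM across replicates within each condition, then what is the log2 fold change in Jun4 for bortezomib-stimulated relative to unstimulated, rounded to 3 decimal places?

CPM(unstimulated rep1) = 80331 / 40.97 = 1960.7274
CPM(unstimulated rep2) = 64010 / 19.75 = 3241.0127
CPM(bortezomib-stimulated rep1) = 42114 / 27.05 = 1556.8946
CPM(bortezomib-stimulated rep2) = 23475 / 48.70 = 482.0329
mean CPM(unstimulated) = 2600.8700; mean CPM(bortezomib-stimulated) = 1019.4637
Fold change = 1019.4637 / 2600.8700 = 0.39197
log2(0.39197) = -1.3512

-1.351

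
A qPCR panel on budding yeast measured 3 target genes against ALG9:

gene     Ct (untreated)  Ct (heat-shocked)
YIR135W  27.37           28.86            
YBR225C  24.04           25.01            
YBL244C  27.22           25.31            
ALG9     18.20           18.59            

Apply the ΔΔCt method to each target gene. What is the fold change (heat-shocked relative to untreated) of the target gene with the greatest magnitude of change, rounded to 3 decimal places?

4.925

YIR135W: ΔΔCt = (28.86−18.59) − (27.37−18.20) = 10.27 − 9.17 = 1.10; fold change = 2^-1.10 = 0.467
YBR225C: ΔΔCt = (25.01−18.59) − (24.04−18.20) = 6.42 − 5.84 = 0.58; fold change = 2^-0.58 = 0.669
YBL244C: ΔΔCt = (25.31−18.59) − (27.22−18.20) = 6.72 − 9.02 = -2.30; fold change = 2^2.30 = 4.925
YBL244C has the largest |ΔΔCt| = 2.30.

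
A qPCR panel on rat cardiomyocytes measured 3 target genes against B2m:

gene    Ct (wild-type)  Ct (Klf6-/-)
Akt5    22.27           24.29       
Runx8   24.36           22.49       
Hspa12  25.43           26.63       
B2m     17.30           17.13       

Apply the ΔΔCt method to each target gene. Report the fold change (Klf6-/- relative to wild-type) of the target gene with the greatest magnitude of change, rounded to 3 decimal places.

Akt5: ΔΔCt = (24.29−17.13) − (22.27−17.30) = 7.16 − 4.97 = 2.19; fold change = 2^-2.19 = 0.219
Runx8: ΔΔCt = (22.49−17.13) − (24.36−17.30) = 5.36 − 7.06 = -1.70; fold change = 2^1.70 = 3.249
Hspa12: ΔΔCt = (26.63−17.13) − (25.43−17.30) = 9.50 − 8.13 = 1.37; fold change = 2^-1.37 = 0.387
Akt5 has the largest |ΔΔCt| = 2.19.

0.219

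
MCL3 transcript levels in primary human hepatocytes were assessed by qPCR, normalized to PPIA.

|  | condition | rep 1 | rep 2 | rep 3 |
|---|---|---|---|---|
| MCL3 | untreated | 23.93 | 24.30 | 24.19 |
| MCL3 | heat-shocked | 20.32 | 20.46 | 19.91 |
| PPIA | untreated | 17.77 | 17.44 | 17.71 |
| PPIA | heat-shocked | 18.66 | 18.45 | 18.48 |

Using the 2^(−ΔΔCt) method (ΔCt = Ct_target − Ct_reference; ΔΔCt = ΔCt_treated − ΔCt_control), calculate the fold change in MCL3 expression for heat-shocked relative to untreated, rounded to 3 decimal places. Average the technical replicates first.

Mean Ct: MCL3 untreated 24.140; MCL3 heat-shocked 20.230; PPIA untreated 17.640; PPIA heat-shocked 18.530
ΔCt(untreated) = 24.140 − 17.640 = 6.500
ΔCt(heat-shocked) = 20.230 − 18.530 = 1.700
ΔΔCt = 1.700 − 6.500 = -4.800
Fold change = 2^(−(-4.800)) = 2^4.800 = 27.8576

27.858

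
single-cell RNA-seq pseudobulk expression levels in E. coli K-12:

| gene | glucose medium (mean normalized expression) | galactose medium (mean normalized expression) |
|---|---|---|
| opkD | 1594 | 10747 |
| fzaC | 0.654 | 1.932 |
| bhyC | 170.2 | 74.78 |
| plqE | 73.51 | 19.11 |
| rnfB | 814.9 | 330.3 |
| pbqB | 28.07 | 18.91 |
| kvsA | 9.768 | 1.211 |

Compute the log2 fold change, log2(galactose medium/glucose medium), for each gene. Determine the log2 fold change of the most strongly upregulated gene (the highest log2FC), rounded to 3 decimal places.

log2(10747/1594) = 2.753  (opkD)
log2(1.932/0.654) = 1.563  (fzaC)
log2(74.78/170.2) = -1.187  (bhyC)
log2(19.11/73.51) = -1.944  (plqE)
log2(330.3/814.9) = -1.303  (rnfB)
log2(18.91/28.07) = -0.570  (pbqB)
log2(1.211/9.768) = -3.012  (kvsA)
opkD is most strongly upregulated.

2.753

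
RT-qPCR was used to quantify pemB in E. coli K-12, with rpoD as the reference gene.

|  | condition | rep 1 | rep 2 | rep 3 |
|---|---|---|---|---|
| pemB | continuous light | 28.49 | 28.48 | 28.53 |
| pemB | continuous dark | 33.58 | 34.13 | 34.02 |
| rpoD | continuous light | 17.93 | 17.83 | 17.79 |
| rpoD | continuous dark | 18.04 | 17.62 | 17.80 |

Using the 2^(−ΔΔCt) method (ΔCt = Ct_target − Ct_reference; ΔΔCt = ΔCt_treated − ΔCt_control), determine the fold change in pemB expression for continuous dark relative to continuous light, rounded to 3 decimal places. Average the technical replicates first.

0.023

Mean Ct: pemB continuous light 28.500; pemB continuous dark 33.910; rpoD continuous light 17.850; rpoD continuous dark 17.820
ΔCt(continuous light) = 28.500 − 17.850 = 10.650
ΔCt(continuous dark) = 33.910 − 17.820 = 16.090
ΔΔCt = 16.090 − 10.650 = 5.440
Fold change = 2^(−5.440) = 0.0230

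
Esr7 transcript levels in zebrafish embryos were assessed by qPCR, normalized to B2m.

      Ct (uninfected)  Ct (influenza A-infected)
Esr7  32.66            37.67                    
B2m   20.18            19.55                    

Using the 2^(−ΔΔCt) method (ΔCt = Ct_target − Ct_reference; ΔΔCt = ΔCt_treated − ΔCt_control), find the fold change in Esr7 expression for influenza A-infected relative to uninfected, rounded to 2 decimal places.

0.02

ΔCt(uninfected) = 32.660 − 20.180 = 12.480
ΔCt(influenza A-infected) = 37.670 − 19.550 = 18.120
ΔΔCt = 18.120 − 12.480 = 5.640
Fold change = 2^(−5.640) = 0.020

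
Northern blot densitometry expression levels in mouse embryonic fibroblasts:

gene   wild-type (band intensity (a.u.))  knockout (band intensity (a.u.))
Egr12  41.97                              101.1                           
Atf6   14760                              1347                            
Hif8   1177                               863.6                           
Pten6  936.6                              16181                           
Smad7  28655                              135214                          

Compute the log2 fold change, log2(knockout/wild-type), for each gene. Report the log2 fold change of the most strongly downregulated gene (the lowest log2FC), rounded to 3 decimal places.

log2(101.1/41.97) = 1.268  (Egr12)
log2(1347/14760) = -3.454  (Atf6)
log2(863.6/1177) = -0.447  (Hif8)
log2(16181/936.6) = 4.111  (Pten6)
log2(135214/28655) = 2.238  (Smad7)
Atf6 is most strongly downregulated.

-3.454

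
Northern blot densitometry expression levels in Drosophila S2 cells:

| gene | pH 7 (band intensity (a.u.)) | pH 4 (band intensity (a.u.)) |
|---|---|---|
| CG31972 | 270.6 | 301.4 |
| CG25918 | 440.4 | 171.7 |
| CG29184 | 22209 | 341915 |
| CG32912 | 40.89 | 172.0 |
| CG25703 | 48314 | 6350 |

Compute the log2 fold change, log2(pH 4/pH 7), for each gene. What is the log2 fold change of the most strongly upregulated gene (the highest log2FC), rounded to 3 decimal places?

3.944

log2(301.4/270.6) = 0.156  (CG31972)
log2(171.7/440.4) = -1.359  (CG25918)
log2(341915/22209) = 3.944  (CG29184)
log2(172.0/40.89) = 2.073  (CG32912)
log2(6350/48314) = -2.928  (CG25703)
CG29184 is most strongly upregulated.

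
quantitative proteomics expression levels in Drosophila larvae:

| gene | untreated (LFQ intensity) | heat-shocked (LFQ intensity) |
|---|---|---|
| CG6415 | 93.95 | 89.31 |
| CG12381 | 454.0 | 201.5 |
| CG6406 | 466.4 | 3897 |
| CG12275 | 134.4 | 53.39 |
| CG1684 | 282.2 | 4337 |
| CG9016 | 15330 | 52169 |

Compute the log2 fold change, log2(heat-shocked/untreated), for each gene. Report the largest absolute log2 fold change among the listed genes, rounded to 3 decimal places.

3.942

log2(89.31/93.95) = -0.073  (CG6415)
log2(201.5/454.0) = -1.172  (CG12381)
log2(3897/466.4) = 3.063  (CG6406)
log2(53.39/134.4) = -1.332  (CG12275)
log2(4337/282.2) = 3.942  (CG1684)
log2(52169/15330) = 1.767  (CG9016)
The largest magnitude belongs to CG1684.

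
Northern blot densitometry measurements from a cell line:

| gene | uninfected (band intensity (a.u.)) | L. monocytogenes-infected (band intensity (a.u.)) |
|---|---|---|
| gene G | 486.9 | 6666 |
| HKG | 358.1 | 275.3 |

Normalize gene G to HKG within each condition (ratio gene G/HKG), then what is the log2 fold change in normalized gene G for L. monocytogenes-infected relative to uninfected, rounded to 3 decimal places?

gene G/HKG (uninfected) = 486.9 / 358.1 = 1.3597
gene G/HKG (L. monocytogenes-infected) = 6666 / 275.3 = 24.214
Fold change = 24.214 / 1.3597 = 17.8083
log2(17.8083) = 4.1545

4.154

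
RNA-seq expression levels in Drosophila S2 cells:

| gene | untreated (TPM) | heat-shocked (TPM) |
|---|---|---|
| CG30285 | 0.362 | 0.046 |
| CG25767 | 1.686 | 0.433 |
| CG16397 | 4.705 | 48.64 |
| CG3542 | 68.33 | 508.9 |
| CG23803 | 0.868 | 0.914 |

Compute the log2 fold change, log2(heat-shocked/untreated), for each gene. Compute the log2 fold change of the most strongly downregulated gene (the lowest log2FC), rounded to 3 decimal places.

-2.976

log2(0.046/0.362) = -2.976  (CG30285)
log2(0.433/1.686) = -1.961  (CG25767)
log2(48.64/4.705) = 3.370  (CG16397)
log2(508.9/68.33) = 2.897  (CG3542)
log2(0.914/0.868) = 0.074  (CG23803)
CG30285 is most strongly downregulated.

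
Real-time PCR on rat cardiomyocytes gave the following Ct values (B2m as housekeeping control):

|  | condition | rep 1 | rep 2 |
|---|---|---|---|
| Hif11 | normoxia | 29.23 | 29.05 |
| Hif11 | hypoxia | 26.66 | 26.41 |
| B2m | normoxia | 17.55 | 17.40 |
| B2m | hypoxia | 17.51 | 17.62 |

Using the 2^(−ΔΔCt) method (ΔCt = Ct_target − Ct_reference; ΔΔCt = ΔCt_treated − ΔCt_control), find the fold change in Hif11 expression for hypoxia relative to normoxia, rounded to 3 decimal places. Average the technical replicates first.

Mean Ct: Hif11 normoxia 29.140; Hif11 hypoxia 26.535; B2m normoxia 17.475; B2m hypoxia 17.565
ΔCt(normoxia) = 29.140 − 17.475 = 11.665
ΔCt(hypoxia) = 26.535 − 17.565 = 8.970
ΔΔCt = 8.970 − 11.665 = -2.695
Fold change = 2^(−(-2.695)) = 2^2.695 = 6.4755

6.476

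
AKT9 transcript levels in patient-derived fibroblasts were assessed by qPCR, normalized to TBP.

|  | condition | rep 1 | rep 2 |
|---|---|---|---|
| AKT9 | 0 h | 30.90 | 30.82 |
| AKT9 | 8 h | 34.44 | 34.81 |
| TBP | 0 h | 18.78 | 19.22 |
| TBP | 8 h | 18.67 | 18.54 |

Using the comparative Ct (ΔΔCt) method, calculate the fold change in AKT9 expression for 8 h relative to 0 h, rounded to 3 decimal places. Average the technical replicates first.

Mean Ct: AKT9 0 h 30.860; AKT9 8 h 34.625; TBP 0 h 19.000; TBP 8 h 18.605
ΔCt(0 h) = 30.860 − 19.000 = 11.860
ΔCt(8 h) = 34.625 − 18.605 = 16.020
ΔΔCt = 16.020 − 11.860 = 4.160
Fold change = 2^(−4.160) = 0.0559

0.056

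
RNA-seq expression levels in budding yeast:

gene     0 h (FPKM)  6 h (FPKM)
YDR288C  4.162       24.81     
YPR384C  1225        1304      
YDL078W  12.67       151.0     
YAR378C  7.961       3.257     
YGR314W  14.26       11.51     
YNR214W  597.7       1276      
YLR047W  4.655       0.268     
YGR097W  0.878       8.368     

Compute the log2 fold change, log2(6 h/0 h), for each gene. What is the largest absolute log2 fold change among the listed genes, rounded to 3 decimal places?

4.118

log2(24.81/4.162) = 2.576  (YDR288C)
log2(1304/1225) = 0.090  (YPR384C)
log2(151.0/12.67) = 3.575  (YDL078W)
log2(3.257/7.961) = -1.289  (YAR378C)
log2(11.51/14.26) = -0.309  (YGR314W)
log2(1276/597.7) = 1.094  (YNR214W)
log2(0.268/4.655) = -4.118  (YLR047W)
log2(8.368/0.878) = 3.253  (YGR097W)
The largest magnitude belongs to YLR047W.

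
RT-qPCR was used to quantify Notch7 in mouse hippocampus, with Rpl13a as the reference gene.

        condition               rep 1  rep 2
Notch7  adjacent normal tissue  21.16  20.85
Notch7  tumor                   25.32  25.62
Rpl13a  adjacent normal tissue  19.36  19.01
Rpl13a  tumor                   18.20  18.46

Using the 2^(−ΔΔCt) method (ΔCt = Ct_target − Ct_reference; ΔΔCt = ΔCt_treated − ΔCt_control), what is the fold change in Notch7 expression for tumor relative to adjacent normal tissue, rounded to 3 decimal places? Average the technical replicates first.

0.025

Mean Ct: Notch7 adjacent normal tissue 21.005; Notch7 tumor 25.470; Rpl13a adjacent normal tissue 19.185; Rpl13a tumor 18.330
ΔCt(adjacent normal tissue) = 21.005 − 19.185 = 1.820
ΔCt(tumor) = 25.470 − 18.330 = 7.140
ΔΔCt = 7.140 − 1.820 = 5.320
Fold change = 2^(−5.320) = 0.0250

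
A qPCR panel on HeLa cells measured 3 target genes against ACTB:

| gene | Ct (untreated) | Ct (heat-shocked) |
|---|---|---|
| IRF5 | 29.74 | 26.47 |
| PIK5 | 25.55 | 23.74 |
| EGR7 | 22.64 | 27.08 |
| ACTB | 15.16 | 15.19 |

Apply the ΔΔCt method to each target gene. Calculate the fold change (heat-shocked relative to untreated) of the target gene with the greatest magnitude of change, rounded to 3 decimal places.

IRF5: ΔΔCt = (26.47−15.19) − (29.74−15.16) = 11.28 − 14.58 = -3.30; fold change = 2^3.30 = 9.849
PIK5: ΔΔCt = (23.74−15.19) − (25.55−15.16) = 8.55 − 10.39 = -1.84; fold change = 2^1.84 = 3.580
EGR7: ΔΔCt = (27.08−15.19) − (22.64−15.16) = 11.89 − 7.48 = 4.41; fold change = 2^-4.41 = 0.047
EGR7 has the largest |ΔΔCt| = 4.41.

0.047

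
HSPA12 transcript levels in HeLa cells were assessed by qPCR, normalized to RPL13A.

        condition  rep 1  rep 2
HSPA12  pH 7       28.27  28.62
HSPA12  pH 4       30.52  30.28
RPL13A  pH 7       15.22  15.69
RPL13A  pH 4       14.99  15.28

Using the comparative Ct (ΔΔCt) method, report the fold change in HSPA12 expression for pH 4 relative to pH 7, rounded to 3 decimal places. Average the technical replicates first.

Mean Ct: HSPA12 pH 7 28.445; HSPA12 pH 4 30.400; RPL13A pH 7 15.455; RPL13A pH 4 15.135
ΔCt(pH 7) = 28.445 − 15.455 = 12.990
ΔCt(pH 4) = 30.400 − 15.135 = 15.265
ΔΔCt = 15.265 − 12.990 = 2.275
Fold change = 2^(−2.275) = 0.2066

0.207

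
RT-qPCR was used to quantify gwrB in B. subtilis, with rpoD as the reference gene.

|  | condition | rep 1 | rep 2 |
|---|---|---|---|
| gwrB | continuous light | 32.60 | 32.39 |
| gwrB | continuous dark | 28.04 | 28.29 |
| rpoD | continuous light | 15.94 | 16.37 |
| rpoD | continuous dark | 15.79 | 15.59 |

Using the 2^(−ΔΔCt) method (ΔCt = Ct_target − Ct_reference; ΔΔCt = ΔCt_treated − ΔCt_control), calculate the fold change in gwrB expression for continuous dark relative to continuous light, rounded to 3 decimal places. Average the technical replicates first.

Mean Ct: gwrB continuous light 32.495; gwrB continuous dark 28.165; rpoD continuous light 16.155; rpoD continuous dark 15.690
ΔCt(continuous light) = 32.495 − 16.155 = 16.340
ΔCt(continuous dark) = 28.165 − 15.690 = 12.475
ΔΔCt = 12.475 − 16.340 = -3.865
Fold change = 2^(−(-3.865)) = 2^3.865 = 14.5707

14.571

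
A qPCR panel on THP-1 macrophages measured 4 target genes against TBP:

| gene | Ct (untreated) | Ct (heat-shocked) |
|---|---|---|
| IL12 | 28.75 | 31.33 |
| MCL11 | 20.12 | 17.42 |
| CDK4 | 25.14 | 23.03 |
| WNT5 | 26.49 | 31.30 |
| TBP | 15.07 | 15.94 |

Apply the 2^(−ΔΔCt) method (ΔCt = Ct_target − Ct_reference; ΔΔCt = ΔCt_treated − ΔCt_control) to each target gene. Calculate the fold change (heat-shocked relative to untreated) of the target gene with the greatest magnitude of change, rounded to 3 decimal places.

IL12: ΔΔCt = (31.33−15.94) − (28.75−15.07) = 15.39 − 13.68 = 1.71; fold change = 2^-1.71 = 0.306
MCL11: ΔΔCt = (17.42−15.94) − (20.12−15.07) = 1.48 − 5.05 = -3.57; fold change = 2^3.57 = 11.876
CDK4: ΔΔCt = (23.03−15.94) − (25.14−15.07) = 7.09 − 10.07 = -2.98; fold change = 2^2.98 = 7.890
WNT5: ΔΔCt = (31.30−15.94) − (26.49−15.07) = 15.36 − 11.42 = 3.94; fold change = 2^-3.94 = 0.065
WNT5 has the largest |ΔΔCt| = 3.94.

0.065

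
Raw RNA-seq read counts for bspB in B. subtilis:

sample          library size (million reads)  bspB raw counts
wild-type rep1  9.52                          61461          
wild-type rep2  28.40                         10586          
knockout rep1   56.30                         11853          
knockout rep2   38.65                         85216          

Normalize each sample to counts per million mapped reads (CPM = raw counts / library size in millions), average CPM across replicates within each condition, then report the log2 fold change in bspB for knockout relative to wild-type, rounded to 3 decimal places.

CPM(wild-type rep1) = 61461 / 9.52 = 6455.9874
CPM(wild-type rep2) = 10586 / 28.40 = 372.7465
CPM(knockout rep1) = 11853 / 56.30 = 210.5329
CPM(knockout rep2) = 85216 / 38.65 = 2204.8124
mean CPM(wild-type) = 3414.3669; mean CPM(knockout) = 1207.6726
Fold change = 1207.6726 / 3414.3669 = 0.35370
log2(0.35370) = -1.4994

-1.499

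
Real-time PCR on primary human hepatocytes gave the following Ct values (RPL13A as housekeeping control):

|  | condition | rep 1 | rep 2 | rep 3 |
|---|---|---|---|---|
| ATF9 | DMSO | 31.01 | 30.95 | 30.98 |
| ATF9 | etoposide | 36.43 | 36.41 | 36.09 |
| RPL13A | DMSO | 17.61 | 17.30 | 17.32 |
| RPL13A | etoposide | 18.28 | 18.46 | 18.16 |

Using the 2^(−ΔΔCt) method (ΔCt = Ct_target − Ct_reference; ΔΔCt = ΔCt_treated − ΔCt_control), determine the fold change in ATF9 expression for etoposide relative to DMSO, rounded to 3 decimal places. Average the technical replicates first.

Mean Ct: ATF9 DMSO 30.980; ATF9 etoposide 36.310; RPL13A DMSO 17.410; RPL13A etoposide 18.300
ΔCt(DMSO) = 30.980 − 17.410 = 13.570
ΔCt(etoposide) = 36.310 − 18.300 = 18.010
ΔΔCt = 18.010 − 13.570 = 4.440
Fold change = 2^(−4.440) = 0.0461

0.046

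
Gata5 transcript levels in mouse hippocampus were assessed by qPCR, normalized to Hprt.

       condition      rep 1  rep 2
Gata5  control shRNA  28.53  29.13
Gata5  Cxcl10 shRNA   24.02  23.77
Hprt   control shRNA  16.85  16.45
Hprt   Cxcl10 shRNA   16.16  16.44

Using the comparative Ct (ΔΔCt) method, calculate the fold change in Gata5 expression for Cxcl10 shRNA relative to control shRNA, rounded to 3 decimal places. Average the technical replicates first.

24.001

Mean Ct: Gata5 control shRNA 28.830; Gata5 Cxcl10 shRNA 23.895; Hprt control shRNA 16.650; Hprt Cxcl10 shRNA 16.300
ΔCt(control shRNA) = 28.830 − 16.650 = 12.180
ΔCt(Cxcl10 shRNA) = 23.895 − 16.300 = 7.595
ΔΔCt = 7.595 − 12.180 = -4.585
Fold change = 2^(−(-4.585)) = 2^4.585 = 24.0006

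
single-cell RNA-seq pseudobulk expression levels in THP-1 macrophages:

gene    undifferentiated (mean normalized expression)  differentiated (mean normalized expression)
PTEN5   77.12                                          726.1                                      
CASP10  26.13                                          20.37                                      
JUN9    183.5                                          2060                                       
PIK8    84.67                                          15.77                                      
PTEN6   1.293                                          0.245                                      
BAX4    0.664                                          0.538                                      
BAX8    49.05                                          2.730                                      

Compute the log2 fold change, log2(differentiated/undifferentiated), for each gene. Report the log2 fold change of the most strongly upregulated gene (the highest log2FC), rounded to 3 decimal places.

log2(726.1/77.12) = 3.235  (PTEN5)
log2(20.37/26.13) = -0.359  (CASP10)
log2(2060/183.5) = 3.489  (JUN9)
log2(15.77/84.67) = -2.425  (PIK8)
log2(0.245/1.293) = -2.400  (PTEN6)
log2(0.538/0.664) = -0.304  (BAX4)
log2(2.730/49.05) = -4.167  (BAX8)
JUN9 is most strongly upregulated.

3.489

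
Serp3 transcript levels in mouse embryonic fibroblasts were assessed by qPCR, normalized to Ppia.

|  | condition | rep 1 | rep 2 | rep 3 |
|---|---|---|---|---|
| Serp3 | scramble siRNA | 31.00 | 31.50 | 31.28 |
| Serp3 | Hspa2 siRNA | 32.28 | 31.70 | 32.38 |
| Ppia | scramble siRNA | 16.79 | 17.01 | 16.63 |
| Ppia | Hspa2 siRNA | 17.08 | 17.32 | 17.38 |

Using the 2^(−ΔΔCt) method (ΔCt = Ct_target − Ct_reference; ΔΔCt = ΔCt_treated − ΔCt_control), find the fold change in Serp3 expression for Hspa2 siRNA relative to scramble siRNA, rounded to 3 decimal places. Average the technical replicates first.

Mean Ct: Serp3 scramble siRNA 31.260; Serp3 Hspa2 siRNA 32.120; Ppia scramble siRNA 16.810; Ppia Hspa2 siRNA 17.260
ΔCt(scramble siRNA) = 31.260 − 16.810 = 14.450
ΔCt(Hspa2 siRNA) = 32.120 − 17.260 = 14.860
ΔΔCt = 14.860 − 14.450 = 0.410
Fold change = 2^(−0.410) = 0.7526

0.753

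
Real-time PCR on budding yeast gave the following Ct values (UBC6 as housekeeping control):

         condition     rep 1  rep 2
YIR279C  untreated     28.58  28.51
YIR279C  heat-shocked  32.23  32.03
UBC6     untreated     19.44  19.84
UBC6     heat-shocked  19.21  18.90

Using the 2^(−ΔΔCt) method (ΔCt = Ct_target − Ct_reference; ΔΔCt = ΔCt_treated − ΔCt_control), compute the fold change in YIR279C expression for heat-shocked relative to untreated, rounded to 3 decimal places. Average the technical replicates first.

Mean Ct: YIR279C untreated 28.545; YIR279C heat-shocked 32.130; UBC6 untreated 19.640; UBC6 heat-shocked 19.055
ΔCt(untreated) = 28.545 − 19.640 = 8.905
ΔCt(heat-shocked) = 32.130 − 19.055 = 13.075
ΔΔCt = 13.075 − 8.905 = 4.170
Fold change = 2^(−4.170) = 0.0556

0.056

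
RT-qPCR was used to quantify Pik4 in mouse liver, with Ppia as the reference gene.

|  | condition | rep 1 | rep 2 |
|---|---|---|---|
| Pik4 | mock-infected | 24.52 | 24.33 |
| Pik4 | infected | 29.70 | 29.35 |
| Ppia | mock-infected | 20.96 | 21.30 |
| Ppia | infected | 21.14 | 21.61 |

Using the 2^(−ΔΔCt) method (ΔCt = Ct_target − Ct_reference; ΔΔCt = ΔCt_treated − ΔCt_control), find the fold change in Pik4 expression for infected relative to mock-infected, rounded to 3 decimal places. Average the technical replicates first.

Mean Ct: Pik4 mock-infected 24.425; Pik4 infected 29.525; Ppia mock-infected 21.130; Ppia infected 21.375
ΔCt(mock-infected) = 24.425 − 21.130 = 3.295
ΔCt(infected) = 29.525 − 21.375 = 8.150
ΔΔCt = 8.150 − 3.295 = 4.855
Fold change = 2^(−4.855) = 0.0346

0.035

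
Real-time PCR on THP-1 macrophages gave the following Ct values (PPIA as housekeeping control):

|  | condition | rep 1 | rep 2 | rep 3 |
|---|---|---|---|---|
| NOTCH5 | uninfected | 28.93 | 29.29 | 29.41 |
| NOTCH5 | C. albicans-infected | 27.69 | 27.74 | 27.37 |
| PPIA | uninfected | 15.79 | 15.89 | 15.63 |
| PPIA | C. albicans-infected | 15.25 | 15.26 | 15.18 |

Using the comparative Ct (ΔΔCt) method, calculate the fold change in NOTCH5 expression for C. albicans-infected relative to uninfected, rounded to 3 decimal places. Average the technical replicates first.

2.099

Mean Ct: NOTCH5 uninfected 29.210; NOTCH5 C. albicans-infected 27.600; PPIA uninfected 15.770; PPIA C. albicans-infected 15.230
ΔCt(uninfected) = 29.210 − 15.770 = 13.440
ΔCt(C. albicans-infected) = 27.600 − 15.230 = 12.370
ΔΔCt = 12.370 − 13.440 = -1.070
Fold change = 2^(−(-1.070)) = 2^1.070 = 2.0994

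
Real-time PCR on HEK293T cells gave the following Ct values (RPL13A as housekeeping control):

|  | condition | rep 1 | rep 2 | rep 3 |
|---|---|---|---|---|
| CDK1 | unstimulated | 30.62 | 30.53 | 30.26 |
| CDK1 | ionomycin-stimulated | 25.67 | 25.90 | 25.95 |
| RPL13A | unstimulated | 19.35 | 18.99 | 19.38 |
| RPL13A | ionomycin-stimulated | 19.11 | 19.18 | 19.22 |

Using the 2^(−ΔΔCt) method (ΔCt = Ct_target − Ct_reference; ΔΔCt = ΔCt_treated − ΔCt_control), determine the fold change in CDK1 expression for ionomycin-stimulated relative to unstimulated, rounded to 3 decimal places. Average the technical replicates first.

23.588

Mean Ct: CDK1 unstimulated 30.470; CDK1 ionomycin-stimulated 25.840; RPL13A unstimulated 19.240; RPL13A ionomycin-stimulated 19.170
ΔCt(unstimulated) = 30.470 − 19.240 = 11.230
ΔCt(ionomycin-stimulated) = 25.840 − 19.170 = 6.670
ΔΔCt = 6.670 − 11.230 = -4.560
Fold change = 2^(−(-4.560)) = 2^4.560 = 23.5883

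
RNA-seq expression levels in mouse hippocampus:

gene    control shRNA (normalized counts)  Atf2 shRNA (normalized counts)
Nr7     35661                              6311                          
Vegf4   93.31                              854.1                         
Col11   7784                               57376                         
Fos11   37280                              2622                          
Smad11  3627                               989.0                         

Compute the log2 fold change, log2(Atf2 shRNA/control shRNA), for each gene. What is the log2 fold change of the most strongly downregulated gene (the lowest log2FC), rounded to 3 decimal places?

-3.830

log2(6311/35661) = -2.498  (Nr7)
log2(854.1/93.31) = 3.194  (Vegf4)
log2(57376/7784) = 2.882  (Col11)
log2(2622/37280) = -3.830  (Fos11)
log2(989.0/3627) = -1.875  (Smad11)
Fos11 is most strongly downregulated.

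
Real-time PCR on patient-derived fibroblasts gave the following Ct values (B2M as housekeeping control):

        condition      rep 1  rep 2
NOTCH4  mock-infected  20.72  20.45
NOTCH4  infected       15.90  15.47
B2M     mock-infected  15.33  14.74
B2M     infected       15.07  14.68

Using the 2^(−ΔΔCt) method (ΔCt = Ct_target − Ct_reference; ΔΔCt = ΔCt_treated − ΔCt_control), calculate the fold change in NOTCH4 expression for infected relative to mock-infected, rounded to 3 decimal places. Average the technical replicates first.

Mean Ct: NOTCH4 mock-infected 20.585; NOTCH4 infected 15.685; B2M mock-infected 15.035; B2M infected 14.875
ΔCt(mock-infected) = 20.585 − 15.035 = 5.550
ΔCt(infected) = 15.685 − 14.875 = 0.810
ΔΔCt = 0.810 − 5.550 = -4.740
Fold change = 2^(−(-4.740)) = 2^4.740 = 26.7228

26.723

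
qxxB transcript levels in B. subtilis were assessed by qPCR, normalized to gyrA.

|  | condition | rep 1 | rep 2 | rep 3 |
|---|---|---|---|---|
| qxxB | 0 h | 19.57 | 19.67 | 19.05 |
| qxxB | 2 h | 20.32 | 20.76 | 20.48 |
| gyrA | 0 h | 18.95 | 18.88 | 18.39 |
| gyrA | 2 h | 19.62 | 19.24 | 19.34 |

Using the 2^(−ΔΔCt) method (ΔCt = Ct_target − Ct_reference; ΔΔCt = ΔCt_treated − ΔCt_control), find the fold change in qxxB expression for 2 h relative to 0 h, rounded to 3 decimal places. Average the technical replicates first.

Mean Ct: qxxB 0 h 19.430; qxxB 2 h 20.520; gyrA 0 h 18.740; gyrA 2 h 19.400
ΔCt(0 h) = 19.430 − 18.740 = 0.690
ΔCt(2 h) = 20.520 − 19.400 = 1.120
ΔΔCt = 1.120 − 0.690 = 0.430
Fold change = 2^(−0.430) = 0.7423

0.742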